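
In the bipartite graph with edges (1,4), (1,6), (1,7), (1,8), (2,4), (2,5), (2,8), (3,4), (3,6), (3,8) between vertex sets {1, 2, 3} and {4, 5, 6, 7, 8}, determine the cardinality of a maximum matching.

Step 1: List the neighbors of each left vertex:
  1: 4, 6, 7, 8
  2: 4, 5, 8
  3: 4, 6, 8

Step 2: Greedily match left vertices, then look for augmenting paths:
  Match 1 -- 4
  Match 2 -- 5
  Match 3 -- 6
  No augmenting path remains.

Step 3: Verify this is maximum:
  Matching size 3 = min(|L|, |R|) = min(3, 5), which is an upper bound, so this matching is maximum.

Maximum matching: {(1,4), (2,5), (3,6)}
Size: 3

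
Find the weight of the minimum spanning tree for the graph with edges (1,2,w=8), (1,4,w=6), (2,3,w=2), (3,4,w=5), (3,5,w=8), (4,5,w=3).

Apply Kruskal's algorithm (sort edges by weight, add if no cycle):

Sorted edges by weight:
  (2,3) w=2
  (4,5) w=3
  (3,4) w=5
  (1,4) w=6
  (1,2) w=8
  (3,5) w=8

Add edge (2,3) w=2 -- no cycle. Running total: 2
Add edge (4,5) w=3 -- no cycle. Running total: 5
Add edge (3,4) w=5 -- no cycle. Running total: 10
Add edge (1,4) w=6 -- no cycle. Running total: 16

MST edges: (2,3,w=2), (4,5,w=3), (3,4,w=5), (1,4,w=6)
Total MST weight: 2 + 3 + 5 + 6 = 16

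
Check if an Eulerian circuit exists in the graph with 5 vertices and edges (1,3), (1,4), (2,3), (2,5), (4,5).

Step 1: Find the degree of each vertex:
  deg(1) = 2
  deg(2) = 2
  deg(3) = 2
  deg(4) = 2
  deg(5) = 2

Step 2: Count vertices with odd degree:
  All vertices have even degree (0 odd-degree vertices)

Step 3: Apply Euler's theorem:
  - Eulerian circuit exists iff graph is connected and all vertices have even degree
  - Eulerian path exists iff graph is connected and has 0 or 2 odd-degree vertices

Graph is connected with 0 odd-degree vertices.
Both Eulerian circuit and Eulerian path exist.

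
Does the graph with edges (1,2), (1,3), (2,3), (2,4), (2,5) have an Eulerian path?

Step 1: Find the degree of each vertex:
  deg(1) = 2
  deg(2) = 4
  deg(3) = 2
  deg(4) = 1
  deg(5) = 1

Step 2: Count vertices with odd degree:
  Odd-degree vertices: 4, 5 (2 total)

Step 3: Apply Euler's theorem:
  - Eulerian circuit exists iff graph is connected and all vertices have even degree
  - Eulerian path exists iff graph is connected and has 0 or 2 odd-degree vertices

Graph is connected with exactly 2 odd-degree vertices (4, 5).
Eulerian path exists (starting and ending at the odd-degree vertices), but no Eulerian circuit.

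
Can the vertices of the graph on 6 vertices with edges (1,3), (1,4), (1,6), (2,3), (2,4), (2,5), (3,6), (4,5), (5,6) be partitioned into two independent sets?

Step 1: Attempt 2-coloring using BFS:
  Start at vertex 1, assign color 0
  Color vertex 3 with color 1 (neighbor of 1)
  Color vertex 4 with color 1 (neighbor of 1)
  Color vertex 6 with color 1 (neighbor of 1)
  Color vertex 2 with color 0 (neighbor of 3)

Step 2: Conflict found! Vertices 3 and 6 are adjacent but have the same color.
This means the graph contains an odd cycle.

The graph is NOT bipartite.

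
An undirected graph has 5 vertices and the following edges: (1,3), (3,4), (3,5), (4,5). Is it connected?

Step 1: Build adjacency list from edges:
  1: 3
  2: (none)
  3: 1, 4, 5
  4: 3, 5
  5: 3, 4

Step 2: Run BFS/DFS from vertex 1:
  Visited: {1, 3, 4, 5}
  Reached 4 of 5 vertices

Step 3: Only 4 of 5 vertices reached. Graph is disconnected.
Connected components: {1, 3, 4, 5}, {2}
Answer: No, the graph is not connected (2 components).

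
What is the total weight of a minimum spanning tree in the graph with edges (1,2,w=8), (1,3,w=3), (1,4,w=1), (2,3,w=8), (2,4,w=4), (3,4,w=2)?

Apply Kruskal's algorithm (sort edges by weight, add if no cycle):

Sorted edges by weight:
  (1,4) w=1
  (3,4) w=2
  (1,3) w=3
  (2,4) w=4
  (1,2) w=8
  (2,3) w=8

Add edge (1,4) w=1 -- no cycle. Running total: 1
Add edge (3,4) w=2 -- no cycle. Running total: 3
Skip edge (1,3) w=3 -- would create cycle
Add edge (2,4) w=4 -- no cycle. Running total: 7

MST edges: (1,4,w=1), (3,4,w=2), (2,4,w=4)
Total MST weight: 1 + 2 + 4 = 7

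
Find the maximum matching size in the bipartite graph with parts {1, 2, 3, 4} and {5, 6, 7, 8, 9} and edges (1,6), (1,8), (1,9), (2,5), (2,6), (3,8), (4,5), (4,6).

Step 1: List the neighbors of each left vertex:
  1: 6, 8, 9
  2: 5, 6
  3: 8
  4: 5, 6

Step 2: Greedily match left vertices, then look for augmenting paths:
  Match 1 -- 9
  Match 2 -- 5
  Match 3 -- 8
  Match 4 -- 6
  No augmenting path remains.

Step 3: Verify this is maximum:
  Matching size 4 = min(|L|, |R|) = min(4, 5), which is an upper bound, so this matching is maximum.

Maximum matching: {(1,9), (2,5), (3,8), (4,6)}
Size: 4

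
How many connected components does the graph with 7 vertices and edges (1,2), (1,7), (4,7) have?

Step 1: Build adjacency list from edges:
  1: 2, 7
  2: 1
  3: (none)
  4: 7
  5: (none)
  6: (none)
  7: 1, 4

Step 2: Run BFS/DFS from vertex 1:
  Visited: {1, 2, 7, 4}
  Reached 4 of 7 vertices

Step 3: Only 4 of 7 vertices reached. Graph is disconnected.
Connected components: {1, 2, 4, 7}, {3}, {5}, {6}
Number of connected components: 4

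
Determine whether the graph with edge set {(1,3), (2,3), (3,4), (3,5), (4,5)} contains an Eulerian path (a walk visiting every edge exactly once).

Step 1: Find the degree of each vertex:
  deg(1) = 1
  deg(2) = 1
  deg(3) = 4
  deg(4) = 2
  deg(5) = 2

Step 2: Count vertices with odd degree:
  Odd-degree vertices: 1, 2 (2 total)

Step 3: Apply Euler's theorem:
  - Eulerian circuit exists iff graph is connected and all vertices have even degree
  - Eulerian path exists iff graph is connected and has 0 or 2 odd-degree vertices

Graph is connected with exactly 2 odd-degree vertices (1, 2).
Eulerian path exists (starting and ending at the odd-degree vertices), but no Eulerian circuit.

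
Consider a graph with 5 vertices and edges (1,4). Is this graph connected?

Step 1: Build adjacency list from edges:
  1: 4
  2: (none)
  3: (none)
  4: 1
  5: (none)

Step 2: Run BFS/DFS from vertex 1:
  Visited: {1, 4}
  Reached 2 of 5 vertices

Step 3: Only 2 of 5 vertices reached. Graph is disconnected.
Connected components: {1, 4}, {2}, {3}, {5}
Answer: No, the graph is not connected (4 components).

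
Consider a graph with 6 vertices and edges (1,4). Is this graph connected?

Step 1: Build adjacency list from edges:
  1: 4
  2: (none)
  3: (none)
  4: 1
  5: (none)
  6: (none)

Step 2: Run BFS/DFS from vertex 1:
  Visited: {1, 4}
  Reached 2 of 6 vertices

Step 3: Only 2 of 6 vertices reached. Graph is disconnected.
Connected components: {1, 4}, {2}, {3}, {5}, {6}
Answer: No, the graph is not connected (5 components).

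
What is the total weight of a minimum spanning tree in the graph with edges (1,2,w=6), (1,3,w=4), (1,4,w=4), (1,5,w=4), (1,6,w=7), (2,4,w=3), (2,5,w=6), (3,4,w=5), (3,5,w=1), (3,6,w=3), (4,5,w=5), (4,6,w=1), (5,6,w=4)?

Apply Kruskal's algorithm (sort edges by weight, add if no cycle):

Sorted edges by weight:
  (3,5) w=1
  (4,6) w=1
  (2,4) w=3
  (3,6) w=3
  (1,3) w=4
  (1,4) w=4
  (1,5) w=4
  (5,6) w=4
  (3,4) w=5
  (4,5) w=5
  (1,2) w=6
  (2,5) w=6
  (1,6) w=7

Add edge (3,5) w=1 -- no cycle. Running total: 1
Add edge (4,6) w=1 -- no cycle. Running total: 2
Add edge (2,4) w=3 -- no cycle. Running total: 5
Add edge (3,6) w=3 -- no cycle. Running total: 8
Add edge (1,3) w=4 -- no cycle. Running total: 12

MST edges: (3,5,w=1), (4,6,w=1), (2,4,w=3), (3,6,w=3), (1,3,w=4)
Total MST weight: 1 + 1 + 3 + 3 + 4 = 12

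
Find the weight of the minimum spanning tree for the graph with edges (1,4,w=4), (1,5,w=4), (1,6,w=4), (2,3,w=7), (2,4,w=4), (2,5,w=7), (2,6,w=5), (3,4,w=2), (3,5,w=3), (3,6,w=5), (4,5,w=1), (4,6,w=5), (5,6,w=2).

Apply Kruskal's algorithm (sort edges by weight, add if no cycle):

Sorted edges by weight:
  (4,5) w=1
  (3,4) w=2
  (5,6) w=2
  (3,5) w=3
  (1,6) w=4
  (1,4) w=4
  (1,5) w=4
  (2,4) w=4
  (2,6) w=5
  (3,6) w=5
  (4,6) w=5
  (2,3) w=7
  (2,5) w=7

Add edge (4,5) w=1 -- no cycle. Running total: 1
Add edge (3,4) w=2 -- no cycle. Running total: 3
Add edge (5,6) w=2 -- no cycle. Running total: 5
Skip edge (3,5) w=3 -- would create cycle
Add edge (1,6) w=4 -- no cycle. Running total: 9
Skip edge (1,4) w=4 -- would create cycle
Skip edge (1,5) w=4 -- would create cycle
Add edge (2,4) w=4 -- no cycle. Running total: 13

MST edges: (4,5,w=1), (3,4,w=2), (5,6,w=2), (1,6,w=4), (2,4,w=4)
Total MST weight: 1 + 2 + 2 + 4 + 4 = 13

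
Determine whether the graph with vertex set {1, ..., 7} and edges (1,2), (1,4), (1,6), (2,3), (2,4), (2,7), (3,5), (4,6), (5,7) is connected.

Step 1: Build adjacency list from edges:
  1: 2, 4, 6
  2: 1, 3, 4, 7
  3: 2, 5
  4: 1, 2, 6
  5: 3, 7
  6: 1, 4
  7: 2, 5

Step 2: Run BFS/DFS from vertex 1:
  Visited: {1, 2, 4, 6, 3, 7, 5}
  Reached 7 of 7 vertices

Step 3: All 7 vertices reached from vertex 1, so the graph is connected.
Answer: Yes, the graph is connected.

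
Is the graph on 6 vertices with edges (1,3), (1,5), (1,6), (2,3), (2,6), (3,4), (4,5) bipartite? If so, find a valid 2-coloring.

Step 1: Attempt 2-coloring using BFS:
  Start at vertex 1, assign color 0
  Color vertex 3 with color 1 (neighbor of 1)
  Color vertex 5 with color 1 (neighbor of 1)
  Color vertex 6 with color 1 (neighbor of 1)
  Color vertex 2 with color 0 (neighbor of 3)
  Color vertex 4 with color 0 (neighbor of 3)

Step 2: 2-coloring succeeded. No conflicts found.
  Set A (color 0): {1, 2, 4}
  Set B (color 1): {3, 5, 6}

The graph is bipartite with partition {1, 2, 4}, {3, 5, 6}.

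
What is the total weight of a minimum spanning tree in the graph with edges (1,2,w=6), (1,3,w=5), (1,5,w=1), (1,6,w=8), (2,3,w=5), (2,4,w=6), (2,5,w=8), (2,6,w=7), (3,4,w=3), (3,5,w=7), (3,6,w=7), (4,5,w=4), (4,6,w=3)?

Apply Kruskal's algorithm (sort edges by weight, add if no cycle):

Sorted edges by weight:
  (1,5) w=1
  (3,4) w=3
  (4,6) w=3
  (4,5) w=4
  (1,3) w=5
  (2,3) w=5
  (1,2) w=6
  (2,4) w=6
  (2,6) w=7
  (3,5) w=7
  (3,6) w=7
  (1,6) w=8
  (2,5) w=8

Add edge (1,5) w=1 -- no cycle. Running total: 1
Add edge (3,4) w=3 -- no cycle. Running total: 4
Add edge (4,6) w=3 -- no cycle. Running total: 7
Add edge (4,5) w=4 -- no cycle. Running total: 11
Skip edge (1,3) w=5 -- would create cycle
Add edge (2,3) w=5 -- no cycle. Running total: 16

MST edges: (1,5,w=1), (3,4,w=3), (4,6,w=3), (4,5,w=4), (2,3,w=5)
Total MST weight: 1 + 3 + 3 + 4 + 5 = 16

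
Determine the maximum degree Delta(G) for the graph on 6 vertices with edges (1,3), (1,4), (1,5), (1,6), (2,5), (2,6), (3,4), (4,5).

Step 1: Count edges incident to each vertex:
  deg(1) = 4 (neighbors: 3, 4, 5, 6)
  deg(2) = 2 (neighbors: 5, 6)
  deg(3) = 2 (neighbors: 1, 4)
  deg(4) = 3 (neighbors: 1, 3, 5)
  deg(5) = 3 (neighbors: 1, 2, 4)
  deg(6) = 2 (neighbors: 1, 2)

Step 2: Find maximum:
  max(4, 2, 2, 3, 3, 2) = 4 (vertex 1)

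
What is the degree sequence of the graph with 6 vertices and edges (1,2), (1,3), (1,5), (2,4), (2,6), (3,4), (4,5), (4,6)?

Step 1: Count edges incident to each vertex:
  deg(1) = 3 (neighbors: 2, 3, 5)
  deg(2) = 3 (neighbors: 1, 4, 6)
  deg(3) = 2 (neighbors: 1, 4)
  deg(4) = 4 (neighbors: 2, 3, 5, 6)
  deg(5) = 2 (neighbors: 1, 4)
  deg(6) = 2 (neighbors: 2, 4)

Step 2: Sort degrees in non-increasing order:
  Degrees: [3, 3, 2, 4, 2, 2] -> sorted: [4, 3, 3, 2, 2, 2]

Degree sequence: [4, 3, 3, 2, 2, 2]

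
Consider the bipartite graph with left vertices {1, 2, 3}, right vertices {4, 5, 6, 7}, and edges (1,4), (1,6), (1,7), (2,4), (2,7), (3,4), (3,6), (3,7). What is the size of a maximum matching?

Step 1: List the neighbors of each left vertex:
  1: 4, 6, 7
  2: 4, 7
  3: 4, 6, 7

Step 2: Greedily match left vertices, then look for augmenting paths:
  Match 1 -- 4
  Match 2 -- 7
  Match 3 -- 6
  No augmenting path remains.

Step 3: Verify this is maximum:
  Matching size 3 = min(|L|, |R|) = min(3, 4), which is an upper bound, so this matching is maximum.

Maximum matching: {(1,4), (2,7), (3,6)}
Size: 3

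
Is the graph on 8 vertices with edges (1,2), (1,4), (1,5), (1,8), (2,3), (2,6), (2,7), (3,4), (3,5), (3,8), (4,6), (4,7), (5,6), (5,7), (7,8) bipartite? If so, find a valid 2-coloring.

Step 1: Attempt 2-coloring using BFS:
  Start at vertex 1, assign color 0
  Color vertex 2 with color 1 (neighbor of 1)
  Color vertex 4 with color 1 (neighbor of 1)
  Color vertex 5 with color 1 (neighbor of 1)
  Color vertex 8 with color 1 (neighbor of 1)
  Color vertex 3 with color 0 (neighbor of 2)
  Color vertex 6 with color 0 (neighbor of 2)
  Color vertex 7 with color 0 (neighbor of 2)

Step 2: 2-coloring succeeded. No conflicts found.
  Set A (color 0): {1, 3, 6, 7}
  Set B (color 1): {2, 4, 5, 8}

The graph is bipartite with partition {1, 3, 6, 7}, {2, 4, 5, 8}.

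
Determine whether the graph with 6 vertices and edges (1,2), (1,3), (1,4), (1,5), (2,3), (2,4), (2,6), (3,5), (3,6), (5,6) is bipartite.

Step 1: Attempt 2-coloring using BFS:
  Start at vertex 1, assign color 0
  Color vertex 2 with color 1 (neighbor of 1)
  Color vertex 3 with color 1 (neighbor of 1)
  Color vertex 4 with color 1 (neighbor of 1)
  Color vertex 5 with color 1 (neighbor of 1)

Step 2: Conflict found! Vertices 2 and 3 are adjacent but have the same color.
This means the graph contains an odd cycle.

The graph is NOT bipartite.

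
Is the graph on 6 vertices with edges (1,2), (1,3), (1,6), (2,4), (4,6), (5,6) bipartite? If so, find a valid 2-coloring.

Step 1: Attempt 2-coloring using BFS:
  Start at vertex 1, assign color 0
  Color vertex 2 with color 1 (neighbor of 1)
  Color vertex 3 with color 1 (neighbor of 1)
  Color vertex 6 with color 1 (neighbor of 1)
  Color vertex 4 with color 0 (neighbor of 2)
  Color vertex 5 with color 0 (neighbor of 6)

Step 2: 2-coloring succeeded. No conflicts found.
  Set A (color 0): {1, 4, 5}
  Set B (color 1): {2, 3, 6}

The graph is bipartite with partition {1, 4, 5}, {2, 3, 6}.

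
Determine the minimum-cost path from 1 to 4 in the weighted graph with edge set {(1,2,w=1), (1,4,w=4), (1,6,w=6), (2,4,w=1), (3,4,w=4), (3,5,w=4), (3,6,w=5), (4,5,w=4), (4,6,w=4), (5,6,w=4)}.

Step 1: Build adjacency list with weights:
  1: 2(w=1), 4(w=4), 6(w=6)
  2: 1(w=1), 4(w=1)
  3: 4(w=4), 5(w=4), 6(w=5)
  4: 1(w=4), 2(w=1), 3(w=4), 5(w=4), 6(w=4)
  5: 3(w=4), 4(w=4), 6(w=4)
  6: 1(w=6), 3(w=5), 4(w=4), 5(w=4)

Step 2: Apply Dijkstra's algorithm from vertex 1:
  Visit vertex 1 (distance=0)
    Update dist[2] = 1
    Update dist[4] = 4
    Update dist[6] = 6
  Visit vertex 2 (distance=1)
    Update dist[4] = 2
  Visit vertex 4 (distance=2)
    Update dist[3] = 6
    Update dist[5] = 6

Step 3: Shortest path: 1 -> 2 -> 4
Total weight: 1 + 1 = 2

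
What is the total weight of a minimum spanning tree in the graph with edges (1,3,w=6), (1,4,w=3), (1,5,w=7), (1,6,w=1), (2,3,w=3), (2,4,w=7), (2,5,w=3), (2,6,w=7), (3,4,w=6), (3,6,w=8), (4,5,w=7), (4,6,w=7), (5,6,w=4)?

Apply Kruskal's algorithm (sort edges by weight, add if no cycle):

Sorted edges by weight:
  (1,6) w=1
  (1,4) w=3
  (2,3) w=3
  (2,5) w=3
  (5,6) w=4
  (1,3) w=6
  (3,4) w=6
  (1,5) w=7
  (2,6) w=7
  (2,4) w=7
  (4,6) w=7
  (4,5) w=7
  (3,6) w=8

Add edge (1,6) w=1 -- no cycle. Running total: 1
Add edge (1,4) w=3 -- no cycle. Running total: 4
Add edge (2,3) w=3 -- no cycle. Running total: 7
Add edge (2,5) w=3 -- no cycle. Running total: 10
Add edge (5,6) w=4 -- no cycle. Running total: 14

MST edges: (1,6,w=1), (1,4,w=3), (2,3,w=3), (2,5,w=3), (5,6,w=4)
Total MST weight: 1 + 3 + 3 + 3 + 4 = 14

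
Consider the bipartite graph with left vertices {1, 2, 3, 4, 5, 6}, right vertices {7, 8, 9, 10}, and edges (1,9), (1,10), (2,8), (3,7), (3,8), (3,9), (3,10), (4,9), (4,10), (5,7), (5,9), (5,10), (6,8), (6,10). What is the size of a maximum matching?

Step 1: List the neighbors of each left vertex:
  1: 9, 10
  2: 8
  3: 7, 8, 9, 10
  4: 9, 10
  5: 7, 9, 10
  6: 8, 10

Step 2: Greedily match left vertices, then look for augmenting paths:
  Match 1 -- 9
  Match 2 -- 8
  Match 3 -- 7
  Match 4 -- 10
  No augmenting path remains.

Step 3: Verify this is maximum:
  Matching size 4 = min(|L|, |R|) = min(6, 4), which is an upper bound, so this matching is maximum.

Maximum matching: {(1,9), (2,8), (3,7), (4,10)}
Size: 4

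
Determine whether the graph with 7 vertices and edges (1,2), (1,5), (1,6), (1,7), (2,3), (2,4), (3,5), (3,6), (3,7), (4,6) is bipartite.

Step 1: Attempt 2-coloring using BFS:
  Start at vertex 1, assign color 0
  Color vertex 2 with color 1 (neighbor of 1)
  Color vertex 5 with color 1 (neighbor of 1)
  Color vertex 6 with color 1 (neighbor of 1)
  Color vertex 7 with color 1 (neighbor of 1)
  Color vertex 3 with color 0 (neighbor of 2)
  Color vertex 4 with color 0 (neighbor of 2)

Step 2: 2-coloring succeeded. No conflicts found.
  Set A (color 0): {1, 3, 4}
  Set B (color 1): {2, 5, 6, 7}

The graph is bipartite with partition {1, 3, 4}, {2, 5, 6, 7}.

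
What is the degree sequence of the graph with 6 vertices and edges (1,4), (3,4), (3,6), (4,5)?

Step 1: Count edges incident to each vertex:
  deg(1) = 1 (neighbors: 4)
  deg(2) = 0 (neighbors: none)
  deg(3) = 2 (neighbors: 4, 6)
  deg(4) = 3 (neighbors: 1, 3, 5)
  deg(5) = 1 (neighbors: 4)
  deg(6) = 1 (neighbors: 3)

Step 2: Sort degrees in non-increasing order:
  Degrees: [1, 0, 2, 3, 1, 1] -> sorted: [3, 2, 1, 1, 1, 0]

Degree sequence: [3, 2, 1, 1, 1, 0]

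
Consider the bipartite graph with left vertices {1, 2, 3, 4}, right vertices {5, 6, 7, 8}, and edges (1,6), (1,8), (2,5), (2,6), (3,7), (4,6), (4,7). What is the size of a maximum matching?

Step 1: List the neighbors of each left vertex:
  1: 6, 8
  2: 5, 6
  3: 7
  4: 6, 7

Step 2: Greedily match left vertices, then look for augmenting paths:
  Match 1 -- 8
  Match 2 -- 5
  Match 3 -- 7
  Match 4 -- 6
  No augmenting path remains.

Step 3: Verify this is maximum:
  Matching size 4 = min(|L|, |R|) = min(4, 4), which is an upper bound, so this matching is maximum.

Maximum matching: {(1,8), (2,5), (3,7), (4,6)}
Size: 4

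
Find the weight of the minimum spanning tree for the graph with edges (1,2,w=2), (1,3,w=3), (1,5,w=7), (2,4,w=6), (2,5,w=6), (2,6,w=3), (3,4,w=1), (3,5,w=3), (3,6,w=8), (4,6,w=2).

Apply Kruskal's algorithm (sort edges by weight, add if no cycle):

Sorted edges by weight:
  (3,4) w=1
  (1,2) w=2
  (4,6) w=2
  (1,3) w=3
  (2,6) w=3
  (3,5) w=3
  (2,5) w=6
  (2,4) w=6
  (1,5) w=7
  (3,6) w=8

Add edge (3,4) w=1 -- no cycle. Running total: 1
Add edge (1,2) w=2 -- no cycle. Running total: 3
Add edge (4,6) w=2 -- no cycle. Running total: 5
Add edge (1,3) w=3 -- no cycle. Running total: 8
Skip edge (2,6) w=3 -- would create cycle
Add edge (3,5) w=3 -- no cycle. Running total: 11

MST edges: (3,4,w=1), (1,2,w=2), (4,6,w=2), (1,3,w=3), (3,5,w=3)
Total MST weight: 1 + 2 + 2 + 3 + 3 = 11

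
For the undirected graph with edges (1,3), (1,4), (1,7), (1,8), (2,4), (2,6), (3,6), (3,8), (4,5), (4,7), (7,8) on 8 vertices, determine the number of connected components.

Step 1: Build adjacency list from edges:
  1: 3, 4, 7, 8
  2: 4, 6
  3: 1, 6, 8
  4: 1, 2, 5, 7
  5: 4
  6: 2, 3
  7: 1, 4, 8
  8: 1, 3, 7

Step 2: Run BFS/DFS from vertex 1:
  Visited: {1, 3, 4, 7, 8, 6, 2, 5}
  Reached 8 of 8 vertices

Step 3: All 8 vertices reached from vertex 1, so the graph is connected.
Number of connected components: 1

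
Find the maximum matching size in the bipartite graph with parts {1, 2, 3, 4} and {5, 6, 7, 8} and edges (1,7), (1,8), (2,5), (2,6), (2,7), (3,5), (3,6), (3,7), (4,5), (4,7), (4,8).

Step 1: List the neighbors of each left vertex:
  1: 7, 8
  2: 5, 6, 7
  3: 5, 6, 7
  4: 5, 7, 8

Step 2: Greedily match left vertices, then look for augmenting paths:
  Match 1 -- 7
  Match 2 -- 5
  Match 3 -- 6
  Match 4 -- 8
  No augmenting path remains.

Step 3: Verify this is maximum:
  Matching size 4 = min(|L|, |R|) = min(4, 4), which is an upper bound, so this matching is maximum.

Maximum matching: {(1,7), (2,5), (3,6), (4,8)}
Size: 4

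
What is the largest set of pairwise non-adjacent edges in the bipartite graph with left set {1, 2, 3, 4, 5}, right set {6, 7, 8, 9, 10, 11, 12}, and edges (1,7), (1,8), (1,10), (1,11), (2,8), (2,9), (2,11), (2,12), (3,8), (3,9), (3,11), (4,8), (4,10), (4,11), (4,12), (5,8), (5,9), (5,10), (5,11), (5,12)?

Step 1: List the neighbors of each left vertex:
  1: 7, 8, 10, 11
  2: 8, 9, 11, 12
  3: 8, 9, 11
  4: 8, 10, 11, 12
  5: 8, 9, 10, 11, 12

Step 2: Greedily match left vertices, then look for augmenting paths:
  Match 1 -- 7
  Match 2 -- 8
  Match 3 -- 9
  Match 4 -- 10
  Match 5 -- 11
  No augmenting path remains.

Step 3: Verify this is maximum:
  Matching size 5 = min(|L|, |R|) = min(5, 7), which is an upper bound, so this matching is maximum.

Maximum matching: {(1,7), (2,8), (3,9), (4,10), (5,11)}
Size: 5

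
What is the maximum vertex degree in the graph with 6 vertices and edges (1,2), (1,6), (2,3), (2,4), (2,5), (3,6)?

Step 1: Count edges incident to each vertex:
  deg(1) = 2 (neighbors: 2, 6)
  deg(2) = 4 (neighbors: 1, 3, 4, 5)
  deg(3) = 2 (neighbors: 2, 6)
  deg(4) = 1 (neighbors: 2)
  deg(5) = 1 (neighbors: 2)
  deg(6) = 2 (neighbors: 1, 3)

Step 2: Find maximum:
  max(2, 4, 2, 1, 1, 2) = 4 (vertex 2)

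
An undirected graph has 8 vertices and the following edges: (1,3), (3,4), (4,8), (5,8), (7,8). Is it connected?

Step 1: Build adjacency list from edges:
  1: 3
  2: (none)
  3: 1, 4
  4: 3, 8
  5: 8
  6: (none)
  7: 8
  8: 4, 5, 7

Step 2: Run BFS/DFS from vertex 1:
  Visited: {1, 3, 4, 8, 5, 7}
  Reached 6 of 8 vertices

Step 3: Only 6 of 8 vertices reached. Graph is disconnected.
Connected components: {1, 3, 4, 5, 7, 8}, {2}, {6}
Answer: No, the graph is not connected (3 components).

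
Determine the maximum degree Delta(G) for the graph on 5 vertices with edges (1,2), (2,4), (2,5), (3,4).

Step 1: Count edges incident to each vertex:
  deg(1) = 1 (neighbors: 2)
  deg(2) = 3 (neighbors: 1, 4, 5)
  deg(3) = 1 (neighbors: 4)
  deg(4) = 2 (neighbors: 2, 3)
  deg(5) = 1 (neighbors: 2)

Step 2: Find maximum:
  max(1, 3, 1, 2, 1) = 3 (vertex 2)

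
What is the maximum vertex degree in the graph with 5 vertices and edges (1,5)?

Step 1: Count edges incident to each vertex:
  deg(1) = 1 (neighbors: 5)
  deg(2) = 0 (neighbors: none)
  deg(3) = 0 (neighbors: none)
  deg(4) = 0 (neighbors: none)
  deg(5) = 1 (neighbors: 1)

Step 2: Find maximum:
  max(1, 0, 0, 0, 1) = 1 (vertex 1)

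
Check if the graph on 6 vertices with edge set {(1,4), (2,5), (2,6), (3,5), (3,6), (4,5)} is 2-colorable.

Step 1: Attempt 2-coloring using BFS:
  Start at vertex 1, assign color 0
  Color vertex 4 with color 1 (neighbor of 1)
  Color vertex 5 with color 0 (neighbor of 4)
  Color vertex 2 with color 1 (neighbor of 5)
  Color vertex 3 with color 1 (neighbor of 5)
  Color vertex 6 with color 0 (neighbor of 2)

Step 2: 2-coloring succeeded. No conflicts found.
  Set A (color 0): {1, 5, 6}
  Set B (color 1): {2, 3, 4}

The graph is bipartite with partition {1, 5, 6}, {2, 3, 4}.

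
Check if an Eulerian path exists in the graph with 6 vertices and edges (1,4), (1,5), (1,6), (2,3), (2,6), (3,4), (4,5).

Step 1: Find the degree of each vertex:
  deg(1) = 3
  deg(2) = 2
  deg(3) = 2
  deg(4) = 3
  deg(5) = 2
  deg(6) = 2

Step 2: Count vertices with odd degree:
  Odd-degree vertices: 1, 4 (2 total)

Step 3: Apply Euler's theorem:
  - Eulerian circuit exists iff graph is connected and all vertices have even degree
  - Eulerian path exists iff graph is connected and has 0 or 2 odd-degree vertices

Graph is connected with exactly 2 odd-degree vertices (1, 4).
Eulerian path exists (starting and ending at the odd-degree vertices), but no Eulerian circuit.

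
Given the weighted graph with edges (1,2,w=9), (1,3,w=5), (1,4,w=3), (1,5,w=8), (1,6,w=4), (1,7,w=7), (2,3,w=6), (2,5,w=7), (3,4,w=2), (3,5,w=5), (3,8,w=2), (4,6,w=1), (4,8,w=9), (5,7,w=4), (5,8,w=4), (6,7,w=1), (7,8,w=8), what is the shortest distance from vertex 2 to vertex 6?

Step 1: Build adjacency list with weights:
  1: 2(w=9), 3(w=5), 4(w=3), 5(w=8), 6(w=4), 7(w=7)
  2: 1(w=9), 3(w=6), 5(w=7)
  3: 1(w=5), 2(w=6), 4(w=2), 5(w=5), 8(w=2)
  4: 1(w=3), 3(w=2), 6(w=1), 8(w=9)
  5: 1(w=8), 2(w=7), 3(w=5), 7(w=4), 8(w=4)
  6: 1(w=4), 4(w=1), 7(w=1)
  7: 1(w=7), 5(w=4), 6(w=1), 8(w=8)
  8: 3(w=2), 4(w=9), 5(w=4), 7(w=8)

Step 2: Apply Dijkstra's algorithm from vertex 2:
  Visit vertex 2 (distance=0)
    Update dist[1] = 9
    Update dist[3] = 6
    Update dist[5] = 7
  Visit vertex 3 (distance=6)
    Update dist[4] = 8
    Update dist[8] = 8
  Visit vertex 5 (distance=7)
    Update dist[7] = 11
  Visit vertex 4 (distance=8)
    Update dist[6] = 9
  Visit vertex 8 (distance=8)
  Visit vertex 1 (distance=9)
  Visit vertex 6 (distance=9)
    Update dist[7] = 10

Step 3: Shortest path: 2 -> 3 -> 4 -> 6
Total weight: 6 + 2 + 1 = 9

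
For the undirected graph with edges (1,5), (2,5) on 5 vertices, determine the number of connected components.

Step 1: Build adjacency list from edges:
  1: 5
  2: 5
  3: (none)
  4: (none)
  5: 1, 2

Step 2: Run BFS/DFS from vertex 1:
  Visited: {1, 5, 2}
  Reached 3 of 5 vertices

Step 3: Only 3 of 5 vertices reached. Graph is disconnected.
Connected components: {1, 2, 5}, {3}, {4}
Number of connected components: 3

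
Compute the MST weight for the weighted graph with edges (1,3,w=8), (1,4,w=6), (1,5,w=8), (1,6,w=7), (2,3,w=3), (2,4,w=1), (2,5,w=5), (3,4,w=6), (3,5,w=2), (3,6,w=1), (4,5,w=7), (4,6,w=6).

Apply Kruskal's algorithm (sort edges by weight, add if no cycle):

Sorted edges by weight:
  (2,4) w=1
  (3,6) w=1
  (3,5) w=2
  (2,3) w=3
  (2,5) w=5
  (1,4) w=6
  (3,4) w=6
  (4,6) w=6
  (1,6) w=7
  (4,5) w=7
  (1,5) w=8
  (1,3) w=8

Add edge (2,4) w=1 -- no cycle. Running total: 1
Add edge (3,6) w=1 -- no cycle. Running total: 2
Add edge (3,5) w=2 -- no cycle. Running total: 4
Add edge (2,3) w=3 -- no cycle. Running total: 7
Skip edge (2,5) w=5 -- would create cycle
Add edge (1,4) w=6 -- no cycle. Running total: 13

MST edges: (2,4,w=1), (3,6,w=1), (3,5,w=2), (2,3,w=3), (1,4,w=6)
Total MST weight: 1 + 1 + 2 + 3 + 6 = 13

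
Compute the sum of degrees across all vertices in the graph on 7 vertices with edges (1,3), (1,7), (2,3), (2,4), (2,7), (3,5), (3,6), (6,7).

Step 1: Count edges incident to each vertex:
  deg(1) = 2 (neighbors: 3, 7)
  deg(2) = 3 (neighbors: 3, 4, 7)
  deg(3) = 4 (neighbors: 1, 2, 5, 6)
  deg(4) = 1 (neighbors: 2)
  deg(5) = 1 (neighbors: 3)
  deg(6) = 2 (neighbors: 3, 7)
  deg(7) = 3 (neighbors: 1, 2, 6)

Step 2: Sum all degrees:
  2 + 3 + 4 + 1 + 1 + 2 + 3 = 16

Verification: sum of degrees = 2 * |E| = 2 * 8 = 16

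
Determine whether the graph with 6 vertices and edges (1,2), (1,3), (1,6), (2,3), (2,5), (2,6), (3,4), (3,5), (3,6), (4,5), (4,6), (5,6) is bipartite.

Step 1: Attempt 2-coloring using BFS:
  Start at vertex 1, assign color 0
  Color vertex 2 with color 1 (neighbor of 1)
  Color vertex 3 with color 1 (neighbor of 1)
  Color vertex 6 with color 1 (neighbor of 1)

Step 2: Conflict found! Vertices 2 and 3 are adjacent but have the same color.
This means the graph contains an odd cycle.

The graph is NOT bipartite.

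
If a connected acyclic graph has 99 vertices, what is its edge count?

A tree on n vertices always has exactly n - 1 edges.
For n = 99: edges = 99 - 1 = 98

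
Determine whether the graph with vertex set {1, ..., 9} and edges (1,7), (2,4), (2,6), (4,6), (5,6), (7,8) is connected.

Step 1: Build adjacency list from edges:
  1: 7
  2: 4, 6
  3: (none)
  4: 2, 6
  5: 6
  6: 2, 4, 5
  7: 1, 8
  8: 7
  9: (none)

Step 2: Run BFS/DFS from vertex 1:
  Visited: {1, 7, 8}
  Reached 3 of 9 vertices

Step 3: Only 3 of 9 vertices reached. Graph is disconnected.
Connected components: {1, 7, 8}, {2, 4, 5, 6}, {3}, {9}
Answer: No, the graph is not connected (4 components).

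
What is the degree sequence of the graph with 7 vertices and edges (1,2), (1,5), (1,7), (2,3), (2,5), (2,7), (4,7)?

Step 1: Count edges incident to each vertex:
  deg(1) = 3 (neighbors: 2, 5, 7)
  deg(2) = 4 (neighbors: 1, 3, 5, 7)
  deg(3) = 1 (neighbors: 2)
  deg(4) = 1 (neighbors: 7)
  deg(5) = 2 (neighbors: 1, 2)
  deg(6) = 0 (neighbors: none)
  deg(7) = 3 (neighbors: 1, 2, 4)

Step 2: Sort degrees in non-increasing order:
  Degrees: [3, 4, 1, 1, 2, 0, 3] -> sorted: [4, 3, 3, 2, 1, 1, 0]

Degree sequence: [4, 3, 3, 2, 1, 1, 0]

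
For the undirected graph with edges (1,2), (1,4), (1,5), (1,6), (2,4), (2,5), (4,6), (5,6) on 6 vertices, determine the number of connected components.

Step 1: Build adjacency list from edges:
  1: 2, 4, 5, 6
  2: 1, 4, 5
  3: (none)
  4: 1, 2, 6
  5: 1, 2, 6
  6: 1, 4, 5

Step 2: Run BFS/DFS from vertex 1:
  Visited: {1, 2, 4, 5, 6}
  Reached 5 of 6 vertices

Step 3: Only 5 of 6 vertices reached. Graph is disconnected.
Connected components: {1, 2, 4, 5, 6}, {3}
Number of connected components: 2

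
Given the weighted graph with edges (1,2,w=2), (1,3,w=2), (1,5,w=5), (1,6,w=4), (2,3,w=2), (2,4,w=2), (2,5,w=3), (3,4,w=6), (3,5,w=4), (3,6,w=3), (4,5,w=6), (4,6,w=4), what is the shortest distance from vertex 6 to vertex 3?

Step 1: Build adjacency list with weights:
  1: 2(w=2), 3(w=2), 5(w=5), 6(w=4)
  2: 1(w=2), 3(w=2), 4(w=2), 5(w=3)
  3: 1(w=2), 2(w=2), 4(w=6), 5(w=4), 6(w=3)
  4: 2(w=2), 3(w=6), 5(w=6), 6(w=4)
  5: 1(w=5), 2(w=3), 3(w=4), 4(w=6)
  6: 1(w=4), 3(w=3), 4(w=4)

Step 2: Apply Dijkstra's algorithm from vertex 6:
  Visit vertex 6 (distance=0)
    Update dist[1] = 4
    Update dist[3] = 3
    Update dist[4] = 4
  Visit vertex 3 (distance=3)
    Update dist[2] = 5
    Update dist[5] = 7

Step 3: Shortest path: 6 -> 3
Total weight: 3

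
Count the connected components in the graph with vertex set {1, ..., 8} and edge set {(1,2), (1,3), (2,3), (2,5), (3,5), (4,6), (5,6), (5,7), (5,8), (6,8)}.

Step 1: Build adjacency list from edges:
  1: 2, 3
  2: 1, 3, 5
  3: 1, 2, 5
  4: 6
  5: 2, 3, 6, 7, 8
  6: 4, 5, 8
  7: 5
  8: 5, 6

Step 2: Run BFS/DFS from vertex 1:
  Visited: {1, 2, 3, 5, 6, 7, 8, 4}
  Reached 8 of 8 vertices

Step 3: All 8 vertices reached from vertex 1, so the graph is connected.
Number of connected components: 1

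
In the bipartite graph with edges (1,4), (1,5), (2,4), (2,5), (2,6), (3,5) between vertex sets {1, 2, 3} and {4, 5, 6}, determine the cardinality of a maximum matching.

Step 1: List the neighbors of each left vertex:
  1: 4, 5
  2: 4, 5, 6
  3: 5

Step 2: Greedily match left vertices, then look for augmenting paths:
  Match 1 -- 4
  Match 2 -- 6
  Match 3 -- 5
  No augmenting path remains.

Step 3: Verify this is maximum:
  Matching size 3 = min(|L|, |R|) = min(3, 3), which is an upper bound, so this matching is maximum.

Maximum matching: {(1,4), (2,6), (3,5)}
Size: 3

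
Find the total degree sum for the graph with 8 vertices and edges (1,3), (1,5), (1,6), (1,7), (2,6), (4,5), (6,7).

Step 1: Count edges incident to each vertex:
  deg(1) = 4 (neighbors: 3, 5, 6, 7)
  deg(2) = 1 (neighbors: 6)
  deg(3) = 1 (neighbors: 1)
  deg(4) = 1 (neighbors: 5)
  deg(5) = 2 (neighbors: 1, 4)
  deg(6) = 3 (neighbors: 1, 2, 7)
  deg(7) = 2 (neighbors: 1, 6)
  deg(8) = 0 (neighbors: none)

Step 2: Sum all degrees:
  4 + 1 + 1 + 1 + 2 + 3 + 2 + 0 = 14

Verification: sum of degrees = 2 * |E| = 2 * 7 = 14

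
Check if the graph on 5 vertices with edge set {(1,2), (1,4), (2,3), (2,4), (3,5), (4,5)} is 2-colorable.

Step 1: Attempt 2-coloring using BFS:
  Start at vertex 1, assign color 0
  Color vertex 2 with color 1 (neighbor of 1)
  Color vertex 4 with color 1 (neighbor of 1)
  Color vertex 3 with color 0 (neighbor of 2)

Step 2: Conflict found! Vertices 2 and 4 are adjacent but have the same color.
This means the graph contains an odd cycle.

The graph is NOT bipartite.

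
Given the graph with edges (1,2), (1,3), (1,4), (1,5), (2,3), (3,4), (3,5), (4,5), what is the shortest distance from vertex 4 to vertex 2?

Step 1: Build adjacency list:
  1: 2, 3, 4, 5
  2: 1, 3
  3: 1, 2, 4, 5
  4: 1, 3, 5
  5: 1, 3, 4

Step 2: BFS from vertex 4 to find shortest path to 2:
  vertex 1 reached at distance 1
  vertex 3 reached at distance 1
  vertex 5 reached at distance 1
  vertex 2 reached at distance 2

Step 3: Shortest path: 4 -> 1 -> 2
Path length: 2 edges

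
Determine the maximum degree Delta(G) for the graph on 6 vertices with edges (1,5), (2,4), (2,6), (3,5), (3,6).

Step 1: Count edges incident to each vertex:
  deg(1) = 1 (neighbors: 5)
  deg(2) = 2 (neighbors: 4, 6)
  deg(3) = 2 (neighbors: 5, 6)
  deg(4) = 1 (neighbors: 2)
  deg(5) = 2 (neighbors: 1, 3)
  deg(6) = 2 (neighbors: 2, 3)

Step 2: Find maximum:
  max(1, 2, 2, 1, 2, 2) = 2 (vertex 2)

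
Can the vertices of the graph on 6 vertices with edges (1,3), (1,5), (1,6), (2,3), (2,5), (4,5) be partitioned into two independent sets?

Step 1: Attempt 2-coloring using BFS:
  Start at vertex 1, assign color 0
  Color vertex 3 with color 1 (neighbor of 1)
  Color vertex 5 with color 1 (neighbor of 1)
  Color vertex 6 with color 1 (neighbor of 1)
  Color vertex 2 with color 0 (neighbor of 3)
  Color vertex 4 with color 0 (neighbor of 5)

Step 2: 2-coloring succeeded. No conflicts found.
  Set A (color 0): {1, 2, 4}
  Set B (color 1): {3, 5, 6}

The graph is bipartite with partition {1, 2, 4}, {3, 5, 6}.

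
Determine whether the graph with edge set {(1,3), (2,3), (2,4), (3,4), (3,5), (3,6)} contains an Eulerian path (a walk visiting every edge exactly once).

Step 1: Find the degree of each vertex:
  deg(1) = 1
  deg(2) = 2
  deg(3) = 5
  deg(4) = 2
  deg(5) = 1
  deg(6) = 1

Step 2: Count vertices with odd degree:
  Odd-degree vertices: 1, 3, 5, 6 (4 total)

Step 3: Apply Euler's theorem:
  - Eulerian circuit exists iff graph is connected and all vertices have even degree
  - Eulerian path exists iff graph is connected and has 0 or 2 odd-degree vertices

Graph has 4 odd-degree vertices (need 0 or 2).
Neither Eulerian path nor Eulerian circuit exists.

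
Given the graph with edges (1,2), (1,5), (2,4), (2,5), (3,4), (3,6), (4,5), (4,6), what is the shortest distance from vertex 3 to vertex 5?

Step 1: Build adjacency list:
  1: 2, 5
  2: 1, 4, 5
  3: 4, 6
  4: 2, 3, 5, 6
  5: 1, 2, 4
  6: 3, 4

Step 2: BFS from vertex 3 to find shortest path to 5:
  vertex 4 reached at distance 1
  vertex 6 reached at distance 1
  vertex 2 reached at distance 2
  vertex 5 reached at distance 2

Step 3: Shortest path: 3 -> 4 -> 5
Path length: 2 edges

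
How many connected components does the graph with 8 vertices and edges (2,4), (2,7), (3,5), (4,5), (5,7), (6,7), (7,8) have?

Step 1: Build adjacency list from edges:
  1: (none)
  2: 4, 7
  3: 5
  4: 2, 5
  5: 3, 4, 7
  6: 7
  7: 2, 5, 6, 8
  8: 7

Step 2: Run BFS/DFS from vertex 1:
  Visited: {1}
  Reached 1 of 8 vertices

Step 3: Only 1 of 8 vertices reached. Graph is disconnected.
Connected components: {1}, {2, 3, 4, 5, 6, 7, 8}
Number of connected components: 2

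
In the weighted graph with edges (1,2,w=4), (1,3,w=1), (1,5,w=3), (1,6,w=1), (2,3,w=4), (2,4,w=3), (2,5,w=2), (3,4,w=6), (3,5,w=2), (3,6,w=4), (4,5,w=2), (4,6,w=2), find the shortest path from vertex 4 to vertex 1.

Step 1: Build adjacency list with weights:
  1: 2(w=4), 3(w=1), 5(w=3), 6(w=1)
  2: 1(w=4), 3(w=4), 4(w=3), 5(w=2)
  3: 1(w=1), 2(w=4), 4(w=6), 5(w=2), 6(w=4)
  4: 2(w=3), 3(w=6), 5(w=2), 6(w=2)
  5: 1(w=3), 2(w=2), 3(w=2), 4(w=2)
  6: 1(w=1), 3(w=4), 4(w=2)

Step 2: Apply Dijkstra's algorithm from vertex 4:
  Visit vertex 4 (distance=0)
    Update dist[2] = 3
    Update dist[3] = 6
    Update dist[5] = 2
    Update dist[6] = 2
  Visit vertex 5 (distance=2)
    Update dist[1] = 5
    Update dist[3] = 4
  Visit vertex 6 (distance=2)
    Update dist[1] = 3
  Visit vertex 1 (distance=3)

Step 3: Shortest path: 4 -> 6 -> 1
Total weight: 2 + 1 = 3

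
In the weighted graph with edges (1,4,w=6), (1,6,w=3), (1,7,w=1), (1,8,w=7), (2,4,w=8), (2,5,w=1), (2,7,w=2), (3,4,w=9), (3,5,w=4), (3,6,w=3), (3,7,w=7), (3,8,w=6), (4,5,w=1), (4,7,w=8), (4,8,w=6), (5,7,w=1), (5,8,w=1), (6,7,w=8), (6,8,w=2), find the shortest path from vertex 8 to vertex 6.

Step 1: Build adjacency list with weights:
  1: 4(w=6), 6(w=3), 7(w=1), 8(w=7)
  2: 4(w=8), 5(w=1), 7(w=2)
  3: 4(w=9), 5(w=4), 6(w=3), 7(w=7), 8(w=6)
  4: 1(w=6), 2(w=8), 3(w=9), 5(w=1), 7(w=8), 8(w=6)
  5: 2(w=1), 3(w=4), 4(w=1), 7(w=1), 8(w=1)
  6: 1(w=3), 3(w=3), 7(w=8), 8(w=2)
  7: 1(w=1), 2(w=2), 3(w=7), 4(w=8), 5(w=1), 6(w=8)
  8: 1(w=7), 3(w=6), 4(w=6), 5(w=1), 6(w=2)

Step 2: Apply Dijkstra's algorithm from vertex 8:
  Visit vertex 8 (distance=0)
    Update dist[1] = 7
    Update dist[3] = 6
    Update dist[4] = 6
    Update dist[5] = 1
    Update dist[6] = 2
  Visit vertex 5 (distance=1)
    Update dist[2] = 2
    Update dist[3] = 5
    Update dist[4] = 2
    Update dist[7] = 2
  Visit vertex 2 (distance=2)
  Visit vertex 4 (distance=2)
  Visit vertex 6 (distance=2)
    Update dist[1] = 5

Step 3: Shortest path: 8 -> 6
Total weight: 2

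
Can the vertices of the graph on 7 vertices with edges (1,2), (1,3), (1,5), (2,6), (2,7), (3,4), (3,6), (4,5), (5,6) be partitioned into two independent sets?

Step 1: Attempt 2-coloring using BFS:
  Start at vertex 1, assign color 0
  Color vertex 2 with color 1 (neighbor of 1)
  Color vertex 3 with color 1 (neighbor of 1)
  Color vertex 5 with color 1 (neighbor of 1)
  Color vertex 6 with color 0 (neighbor of 2)
  Color vertex 7 with color 0 (neighbor of 2)
  Color vertex 4 with color 0 (neighbor of 3)

Step 2: 2-coloring succeeded. No conflicts found.
  Set A (color 0): {1, 4, 6, 7}
  Set B (color 1): {2, 3, 5}

The graph is bipartite with partition {1, 4, 6, 7}, {2, 3, 5}.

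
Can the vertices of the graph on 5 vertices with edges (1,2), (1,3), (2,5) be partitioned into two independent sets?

Step 1: Attempt 2-coloring using BFS:
  Start at vertex 1, assign color 0
  Color vertex 2 with color 1 (neighbor of 1)
  Color vertex 3 with color 1 (neighbor of 1)
  Color vertex 5 with color 0 (neighbor of 2)
  Start new component at vertex 4, assign color 0

Step 2: 2-coloring succeeded. No conflicts found.
  Set A (color 0): {1, 4, 5}
  Set B (color 1): {2, 3}

The graph is bipartite with partition {1, 4, 5}, {2, 3}.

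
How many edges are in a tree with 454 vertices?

A tree on n vertices always has exactly n - 1 edges.
For n = 454: edges = 454 - 1 = 453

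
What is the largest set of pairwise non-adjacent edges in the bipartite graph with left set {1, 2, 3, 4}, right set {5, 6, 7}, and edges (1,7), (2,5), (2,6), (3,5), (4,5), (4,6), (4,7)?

Step 1: List the neighbors of each left vertex:
  1: 7
  2: 5, 6
  3: 5
  4: 5, 6, 7

Step 2: Greedily match left vertices, then look for augmenting paths:
  Match 1 -- 7
  Match 2 -- 5
  Match 4 -- 6
  No augmenting path remains.

Step 3: Verify this is maximum:
  Matching size 3 = min(|L|, |R|) = min(4, 3), which is an upper bound, so this matching is maximum.

Maximum matching: {(1,7), (2,5), (4,6)}
Size: 3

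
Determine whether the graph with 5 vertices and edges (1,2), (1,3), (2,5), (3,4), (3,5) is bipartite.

Step 1: Attempt 2-coloring using BFS:
  Start at vertex 1, assign color 0
  Color vertex 2 with color 1 (neighbor of 1)
  Color vertex 3 with color 1 (neighbor of 1)
  Color vertex 5 with color 0 (neighbor of 2)
  Color vertex 4 with color 0 (neighbor of 3)

Step 2: 2-coloring succeeded. No conflicts found.
  Set A (color 0): {1, 4, 5}
  Set B (color 1): {2, 3}

The graph is bipartite with partition {1, 4, 5}, {2, 3}.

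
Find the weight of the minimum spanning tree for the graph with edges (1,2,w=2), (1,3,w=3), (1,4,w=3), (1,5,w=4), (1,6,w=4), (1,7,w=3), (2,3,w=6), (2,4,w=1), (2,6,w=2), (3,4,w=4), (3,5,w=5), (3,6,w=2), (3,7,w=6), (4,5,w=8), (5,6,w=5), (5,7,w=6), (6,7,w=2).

Apply Kruskal's algorithm (sort edges by weight, add if no cycle):

Sorted edges by weight:
  (2,4) w=1
  (1,2) w=2
  (2,6) w=2
  (3,6) w=2
  (6,7) w=2
  (1,3) w=3
  (1,4) w=3
  (1,7) w=3
  (1,5) w=4
  (1,6) w=4
  (3,4) w=4
  (3,5) w=5
  (5,6) w=5
  (2,3) w=6
  (3,7) w=6
  (5,7) w=6
  (4,5) w=8

Add edge (2,4) w=1 -- no cycle. Running total: 1
Add edge (1,2) w=2 -- no cycle. Running total: 3
Add edge (2,6) w=2 -- no cycle. Running total: 5
Add edge (3,6) w=2 -- no cycle. Running total: 7
Add edge (6,7) w=2 -- no cycle. Running total: 9
Skip edge (1,3) w=3 -- would create cycle
Skip edge (1,4) w=3 -- would create cycle
Skip edge (1,7) w=3 -- would create cycle
Add edge (1,5) w=4 -- no cycle. Running total: 13

MST edges: (2,4,w=1), (1,2,w=2), (2,6,w=2), (3,6,w=2), (6,7,w=2), (1,5,w=4)
Total MST weight: 1 + 2 + 2 + 2 + 2 + 4 = 13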